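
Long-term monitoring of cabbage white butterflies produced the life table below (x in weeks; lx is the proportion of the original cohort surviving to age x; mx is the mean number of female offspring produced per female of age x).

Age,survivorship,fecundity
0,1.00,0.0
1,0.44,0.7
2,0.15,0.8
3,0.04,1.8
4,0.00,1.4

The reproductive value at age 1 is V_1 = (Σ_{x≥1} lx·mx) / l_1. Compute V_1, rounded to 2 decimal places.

lx·mx for x ≥ 1: 0.308, 0.12, 0.072, 0 → sum = 0.5
V_1 = 0.5 / l_1 = 0.5 / 0.44 = 1.136364… → 1.14

1.14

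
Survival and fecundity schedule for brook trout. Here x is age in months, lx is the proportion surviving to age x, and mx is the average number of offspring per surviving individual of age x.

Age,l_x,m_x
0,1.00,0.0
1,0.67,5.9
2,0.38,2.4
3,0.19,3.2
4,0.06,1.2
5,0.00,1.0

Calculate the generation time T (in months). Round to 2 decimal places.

1.42

lx·mx: 0, 3.953, 0.912, 0.608, 0.072, 0 → R0 = 5.545
x·lx·mx: 0, 3.953, 1.824, 1.824, 0.288, 0 → Σ = 7.889
T = 7.889 / 5.545 = 1.422723… → 1.42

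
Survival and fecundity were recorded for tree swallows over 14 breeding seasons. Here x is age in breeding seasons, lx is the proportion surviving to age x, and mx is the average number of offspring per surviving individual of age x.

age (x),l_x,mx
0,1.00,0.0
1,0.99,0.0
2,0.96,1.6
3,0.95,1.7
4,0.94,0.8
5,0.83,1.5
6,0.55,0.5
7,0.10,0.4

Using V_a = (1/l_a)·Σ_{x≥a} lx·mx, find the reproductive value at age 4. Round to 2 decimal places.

2.46

lx·mx for x ≥ 4: 0.752, 1.245, 0.275, 0.04 → sum = 2.312
V_4 = 2.312 / l_4 = 2.312 / 0.94 = 2.459574… → 2.46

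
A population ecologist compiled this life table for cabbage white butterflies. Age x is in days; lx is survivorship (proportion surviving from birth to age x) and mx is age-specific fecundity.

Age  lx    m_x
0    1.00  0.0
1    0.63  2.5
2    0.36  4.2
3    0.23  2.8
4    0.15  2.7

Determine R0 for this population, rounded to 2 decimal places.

lx·mx by age: 0, 1.575, 1.512, 0.644, 0.405
R0 = Σ lx·mx = 4.136 → 4.14

4.14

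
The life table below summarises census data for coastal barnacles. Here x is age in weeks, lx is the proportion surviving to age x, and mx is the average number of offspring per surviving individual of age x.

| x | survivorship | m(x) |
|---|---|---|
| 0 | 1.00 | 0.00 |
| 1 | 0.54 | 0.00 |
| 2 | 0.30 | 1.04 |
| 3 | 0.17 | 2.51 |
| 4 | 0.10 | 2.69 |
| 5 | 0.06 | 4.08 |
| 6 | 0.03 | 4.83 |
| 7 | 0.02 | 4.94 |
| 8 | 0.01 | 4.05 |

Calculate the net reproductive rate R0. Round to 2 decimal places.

1.54

lx·mx by age: 0, 0, 0.312, 0.4267, 0.269, 0.2448, 0.1449, 0.0988, 0.0405
R0 = Σ lx·mx = 1.5367 → 1.54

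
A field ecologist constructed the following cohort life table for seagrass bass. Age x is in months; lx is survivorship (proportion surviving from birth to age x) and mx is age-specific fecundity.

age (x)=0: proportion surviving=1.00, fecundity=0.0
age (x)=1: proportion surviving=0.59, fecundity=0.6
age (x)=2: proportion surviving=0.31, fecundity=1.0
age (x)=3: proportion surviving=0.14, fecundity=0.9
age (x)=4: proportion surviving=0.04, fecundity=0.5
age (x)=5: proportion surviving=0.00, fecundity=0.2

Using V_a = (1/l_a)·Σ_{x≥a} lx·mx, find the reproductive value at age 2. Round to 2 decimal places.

1.47

lx·mx for x ≥ 2: 0.31, 0.126, 0.02, 0 → sum = 0.456
V_2 = 0.456 / l_2 = 0.456 / 0.31 = 1.470968… → 1.47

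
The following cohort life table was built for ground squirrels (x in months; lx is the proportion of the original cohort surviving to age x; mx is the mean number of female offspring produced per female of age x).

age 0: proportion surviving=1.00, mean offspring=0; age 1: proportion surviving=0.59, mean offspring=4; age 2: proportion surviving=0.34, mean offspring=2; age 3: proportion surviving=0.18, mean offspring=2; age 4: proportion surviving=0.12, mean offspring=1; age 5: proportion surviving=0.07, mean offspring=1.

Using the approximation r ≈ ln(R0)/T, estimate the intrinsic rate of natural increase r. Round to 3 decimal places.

R0 = Σ lx·mx = 0 + 2.36 + 0.68 + 0.36 + 0.12 + 0.07 = 3.59
Σ x·lx·mx = 5.63; T = 5.63/3.59 = 1.56825…
r ≈ ln(R0)/T = ln(3.59)/1.56825… = 0.81502… → 0.815

0.815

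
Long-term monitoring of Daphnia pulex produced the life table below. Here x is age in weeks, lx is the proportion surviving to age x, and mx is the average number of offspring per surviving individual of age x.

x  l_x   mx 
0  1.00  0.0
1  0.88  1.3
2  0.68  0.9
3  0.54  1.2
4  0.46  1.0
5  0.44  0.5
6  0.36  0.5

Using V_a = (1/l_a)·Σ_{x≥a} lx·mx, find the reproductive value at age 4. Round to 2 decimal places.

lx·mx for x ≥ 4: 0.46, 0.22, 0.18 → sum = 0.86
V_4 = 0.86 / l_4 = 0.86 / 0.46 = 1.869565… → 1.87

1.87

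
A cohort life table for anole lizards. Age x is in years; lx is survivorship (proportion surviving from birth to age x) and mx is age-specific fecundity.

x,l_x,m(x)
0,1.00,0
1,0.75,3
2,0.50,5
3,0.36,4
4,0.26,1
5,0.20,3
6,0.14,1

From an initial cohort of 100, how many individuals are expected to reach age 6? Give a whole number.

14

Expected survivors = N0 · l_6 = 100 × 0.14 = 14 → 14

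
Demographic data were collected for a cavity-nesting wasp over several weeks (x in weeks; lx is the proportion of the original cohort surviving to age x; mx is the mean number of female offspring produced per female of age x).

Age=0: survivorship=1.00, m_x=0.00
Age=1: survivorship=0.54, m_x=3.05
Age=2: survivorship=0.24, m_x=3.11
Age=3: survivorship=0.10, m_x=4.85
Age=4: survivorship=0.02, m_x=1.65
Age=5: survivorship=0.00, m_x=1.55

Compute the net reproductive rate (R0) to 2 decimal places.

lx·mx by age: 0, 1.647, 0.7464, 0.485, 0.033, 0
R0 = Σ lx·mx = 2.9114 → 2.91

2.91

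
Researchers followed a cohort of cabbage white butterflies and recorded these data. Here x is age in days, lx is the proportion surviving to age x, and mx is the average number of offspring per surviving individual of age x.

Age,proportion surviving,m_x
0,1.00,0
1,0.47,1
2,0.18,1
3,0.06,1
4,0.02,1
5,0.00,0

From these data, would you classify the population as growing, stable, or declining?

R0 = Σ lx·mx = 0 + 0.47 + 0.18 + 0.06 + 0.02 + 0 = 0.73
R0 < 1, so the population is declining.

declining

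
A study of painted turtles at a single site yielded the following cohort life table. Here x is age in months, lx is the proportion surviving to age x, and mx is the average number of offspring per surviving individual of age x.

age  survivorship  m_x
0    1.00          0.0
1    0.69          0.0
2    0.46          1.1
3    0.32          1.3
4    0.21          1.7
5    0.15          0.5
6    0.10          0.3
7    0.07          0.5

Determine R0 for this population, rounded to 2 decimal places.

1.42

lx·mx by age: 0, 0, 0.506, 0.416, 0.357, 0.075, 0.03, 0.035
R0 = Σ lx·mx = 1.419 → 1.42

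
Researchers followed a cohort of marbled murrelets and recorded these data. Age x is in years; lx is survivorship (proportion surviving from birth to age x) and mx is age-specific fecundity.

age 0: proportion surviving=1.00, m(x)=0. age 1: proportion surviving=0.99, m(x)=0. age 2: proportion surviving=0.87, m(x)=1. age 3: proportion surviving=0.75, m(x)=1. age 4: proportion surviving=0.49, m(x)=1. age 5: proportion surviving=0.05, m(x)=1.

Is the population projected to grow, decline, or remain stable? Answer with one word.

growing

R0 = Σ lx·mx = 0 + 0 + 0.87 + 0.75 + 0.49 + 0.05 = 2.16
R0 > 1, so the population is growing.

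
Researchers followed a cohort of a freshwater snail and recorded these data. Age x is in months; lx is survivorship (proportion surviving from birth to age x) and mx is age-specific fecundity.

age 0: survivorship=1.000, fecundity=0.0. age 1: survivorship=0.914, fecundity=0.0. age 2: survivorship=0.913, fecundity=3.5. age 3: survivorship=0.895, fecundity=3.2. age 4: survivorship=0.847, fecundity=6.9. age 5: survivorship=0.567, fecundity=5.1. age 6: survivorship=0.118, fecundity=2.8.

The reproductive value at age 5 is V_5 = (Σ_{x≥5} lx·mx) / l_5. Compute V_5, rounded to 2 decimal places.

5.68

lx·mx for x ≥ 5: 2.8917, 0.3304 → sum = 3.2221
V_5 = 3.2221 / l_5 = 3.2221 / 0.567 = 5.682716… → 5.68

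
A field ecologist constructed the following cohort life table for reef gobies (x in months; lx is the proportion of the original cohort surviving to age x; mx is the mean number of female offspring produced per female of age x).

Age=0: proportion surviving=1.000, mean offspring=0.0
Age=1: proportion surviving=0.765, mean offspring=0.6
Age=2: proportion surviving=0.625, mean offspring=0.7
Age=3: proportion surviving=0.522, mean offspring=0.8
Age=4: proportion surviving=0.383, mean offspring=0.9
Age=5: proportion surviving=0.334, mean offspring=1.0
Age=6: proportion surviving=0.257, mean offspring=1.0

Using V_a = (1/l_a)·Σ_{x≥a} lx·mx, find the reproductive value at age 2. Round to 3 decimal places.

2.865

lx·mx for x ≥ 2: 0.4375, 0.4176, 0.3447, 0.334, 0.257 → sum = 1.7908
V_2 = 1.7908 / l_2 = 1.7908 / 0.625 = 2.86528 → 2.865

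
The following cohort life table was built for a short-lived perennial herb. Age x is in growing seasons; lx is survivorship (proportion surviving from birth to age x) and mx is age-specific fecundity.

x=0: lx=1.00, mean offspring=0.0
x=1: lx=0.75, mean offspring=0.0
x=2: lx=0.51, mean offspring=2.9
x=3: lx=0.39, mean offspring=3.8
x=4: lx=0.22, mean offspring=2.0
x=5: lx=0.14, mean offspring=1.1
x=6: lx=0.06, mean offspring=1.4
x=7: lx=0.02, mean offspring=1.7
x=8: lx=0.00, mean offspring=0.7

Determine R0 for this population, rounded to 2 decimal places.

lx·mx by age: 0, 0, 1.479, 1.482, 0.44, 0.154, 0.084, 0.034, 0
R0 = Σ lx·mx = 3.673 → 3.67

3.67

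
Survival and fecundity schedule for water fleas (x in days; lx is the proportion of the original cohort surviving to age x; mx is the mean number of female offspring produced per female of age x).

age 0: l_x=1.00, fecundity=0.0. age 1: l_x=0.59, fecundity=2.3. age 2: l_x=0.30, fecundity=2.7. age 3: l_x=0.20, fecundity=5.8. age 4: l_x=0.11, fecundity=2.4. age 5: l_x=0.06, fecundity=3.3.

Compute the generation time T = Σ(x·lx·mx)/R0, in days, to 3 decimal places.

lx·mx: 0, 1.357, 0.81, 1.16, 0.264, 0.198 → R0 = 3.789
x·lx·mx: 0, 1.357, 1.62, 3.48, 1.056, 0.99 → Σ = 8.503
T = 8.503 / 3.789 = 2.244128… → 2.244

2.244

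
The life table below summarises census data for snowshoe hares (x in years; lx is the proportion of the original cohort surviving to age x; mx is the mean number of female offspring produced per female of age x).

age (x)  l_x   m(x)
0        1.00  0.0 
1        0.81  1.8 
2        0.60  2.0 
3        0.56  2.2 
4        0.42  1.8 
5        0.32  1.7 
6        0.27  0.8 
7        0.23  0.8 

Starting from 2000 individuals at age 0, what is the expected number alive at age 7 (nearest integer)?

Expected survivors = N0 · l_7 = 2000 × 0.23 = 460 → 460

460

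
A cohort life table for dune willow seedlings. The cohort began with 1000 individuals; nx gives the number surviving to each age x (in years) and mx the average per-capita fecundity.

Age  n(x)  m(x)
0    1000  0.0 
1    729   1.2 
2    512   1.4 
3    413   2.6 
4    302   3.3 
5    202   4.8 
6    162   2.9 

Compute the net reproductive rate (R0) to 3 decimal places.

lx = nx/n0 = nx/1000: 1, 0.729, 0.512, 0.413, 0.302, 0.202, 0.162
lx·mx by age: 0, 0.8748, 0.7168, 1.0738, 0.9966, 0.9696, 0.4698
R0 = Σ lx·mx = 5.1014 → 5.101

5.101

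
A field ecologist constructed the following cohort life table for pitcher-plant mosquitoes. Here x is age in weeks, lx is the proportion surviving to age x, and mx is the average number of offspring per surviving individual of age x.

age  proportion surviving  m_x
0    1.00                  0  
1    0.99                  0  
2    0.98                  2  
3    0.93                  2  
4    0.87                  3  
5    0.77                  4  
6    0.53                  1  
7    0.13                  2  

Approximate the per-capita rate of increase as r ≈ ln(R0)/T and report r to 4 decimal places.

0.5955

R0 = Σ lx·mx = 0 + 0 + 1.96 + 1.86 + 2.61 + 3.08 + 0.53 + 0.26 = 10.3
Σ x·lx·mx = 40.34; T = 40.34/10.3 = 3.9165…
r ≈ ln(R0)/T = ln(10.3)/3.9165… = 0.595466… → 0.5955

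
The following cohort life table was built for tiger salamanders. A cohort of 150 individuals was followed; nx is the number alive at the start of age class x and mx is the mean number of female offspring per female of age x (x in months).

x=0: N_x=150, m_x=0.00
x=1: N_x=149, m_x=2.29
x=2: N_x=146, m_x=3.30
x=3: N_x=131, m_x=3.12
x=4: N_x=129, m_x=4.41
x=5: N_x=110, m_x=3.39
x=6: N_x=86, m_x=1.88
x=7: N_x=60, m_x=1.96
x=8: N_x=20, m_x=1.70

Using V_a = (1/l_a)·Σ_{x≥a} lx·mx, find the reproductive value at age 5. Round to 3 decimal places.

6.238

lx = nx/n0 = nx/150: 1, 0.99333…, 0.97333…, 0.87333…, 0.86, 0.73333…, 0.57333…, 0.4, 0.13333…
lx·mx for x ≥ 5: 2.486…, 1.077867…, 0.784, 0.226667… → sum = 4.574533…
V_5 = 4.574533… / l_5 = 4.574533… / 0.733333… = 6.238… → 6.238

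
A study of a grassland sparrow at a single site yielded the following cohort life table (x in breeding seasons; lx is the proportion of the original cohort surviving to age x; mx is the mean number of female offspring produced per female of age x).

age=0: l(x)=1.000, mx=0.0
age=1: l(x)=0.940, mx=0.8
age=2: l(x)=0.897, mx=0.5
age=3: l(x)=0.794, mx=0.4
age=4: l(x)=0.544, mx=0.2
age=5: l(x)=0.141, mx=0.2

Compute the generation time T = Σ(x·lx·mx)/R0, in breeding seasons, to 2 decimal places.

lx·mx: 0, 0.752, 0.4485, 0.3176, 0.1088, 0.0282 → R0 = 1.6551
x·lx·mx: 0, 0.752, 0.897, 0.9528, 0.4352, 0.141 → Σ = 3.178
T = 3.178 / 1.6551 = 1.920126… → 1.92

1.92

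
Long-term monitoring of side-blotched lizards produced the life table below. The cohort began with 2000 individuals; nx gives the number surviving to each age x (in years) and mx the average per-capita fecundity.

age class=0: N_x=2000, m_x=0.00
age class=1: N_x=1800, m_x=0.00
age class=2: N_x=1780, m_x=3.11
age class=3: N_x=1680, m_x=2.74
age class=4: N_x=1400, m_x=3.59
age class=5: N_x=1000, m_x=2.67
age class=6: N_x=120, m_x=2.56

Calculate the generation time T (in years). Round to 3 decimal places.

lx = nx/n0 = nx/2000: 1, 0.9, 0.89, 0.84, 0.7, 0.5, 0.06
lx·mx: 0, 0, 2.7679, 2.3016, 2.513, 1.335, 0.1536 → R0 = 9.0711
x·lx·mx: 0, 0, 5.5358, 6.9048, 10.052, 6.675, 0.9216 → Σ = 30.0892
T = 30.0892 / 9.0711 = 3.31704… → 3.317

3.317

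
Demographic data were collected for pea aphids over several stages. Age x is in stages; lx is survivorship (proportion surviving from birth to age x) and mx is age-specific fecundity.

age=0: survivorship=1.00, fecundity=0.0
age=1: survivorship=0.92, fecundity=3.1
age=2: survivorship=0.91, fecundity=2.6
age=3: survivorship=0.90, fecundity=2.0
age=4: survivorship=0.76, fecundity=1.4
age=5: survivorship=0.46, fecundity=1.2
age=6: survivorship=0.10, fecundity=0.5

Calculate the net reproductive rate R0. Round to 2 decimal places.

lx·mx by age: 0, 2.852, 2.366, 1.8, 1.064, 0.552, 0.05
R0 = Σ lx·mx = 8.684 → 8.68

8.68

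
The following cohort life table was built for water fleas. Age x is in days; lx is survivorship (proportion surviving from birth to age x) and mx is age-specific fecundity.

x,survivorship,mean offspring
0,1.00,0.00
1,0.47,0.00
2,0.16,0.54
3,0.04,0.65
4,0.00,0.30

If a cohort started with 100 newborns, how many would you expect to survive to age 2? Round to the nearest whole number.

16

Expected survivors = N0 · l_2 = 100 × 0.16 = 16 → 16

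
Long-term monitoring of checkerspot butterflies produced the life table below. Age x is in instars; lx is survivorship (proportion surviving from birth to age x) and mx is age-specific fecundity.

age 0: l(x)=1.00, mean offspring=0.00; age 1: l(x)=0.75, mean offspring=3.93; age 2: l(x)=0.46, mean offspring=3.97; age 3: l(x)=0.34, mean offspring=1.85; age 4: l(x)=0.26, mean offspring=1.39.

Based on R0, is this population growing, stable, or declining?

growing

R0 = Σ lx·mx = 0 + 2.9475 + 1.8262 + 0.629 + 0.3614 = 5.7641
R0 > 1, so the population is growing.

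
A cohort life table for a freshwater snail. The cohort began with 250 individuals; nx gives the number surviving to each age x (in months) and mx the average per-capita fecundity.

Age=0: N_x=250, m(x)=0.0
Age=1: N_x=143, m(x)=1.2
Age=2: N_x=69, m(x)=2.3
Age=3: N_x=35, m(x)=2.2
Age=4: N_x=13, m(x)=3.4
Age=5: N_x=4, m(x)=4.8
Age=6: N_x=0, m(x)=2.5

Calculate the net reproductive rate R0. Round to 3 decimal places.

lx = nx/n0 = nx/250: 1, 0.572, 0.276, 0.14, 0.052, 0.016, 0
lx·mx by age: 0, 0.6864, 0.6348, 0.308, 0.1768, 0.0768, 0
R0 = Σ lx·mx = 1.8828 → 1.883

1.883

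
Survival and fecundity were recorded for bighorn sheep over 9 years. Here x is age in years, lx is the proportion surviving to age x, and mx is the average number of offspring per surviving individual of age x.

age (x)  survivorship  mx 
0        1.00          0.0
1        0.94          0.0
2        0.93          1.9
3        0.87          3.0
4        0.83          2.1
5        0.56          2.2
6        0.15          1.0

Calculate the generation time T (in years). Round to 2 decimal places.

3.39

lx·mx: 0, 0, 1.767, 2.61, 1.743, 1.232, 0.15 → R0 = 7.502
x·lx·mx: 0, 0, 3.534, 7.83, 6.972, 6.16, 0.9 → Σ = 25.396
T = 25.396 / 7.502 = 3.385231… → 3.39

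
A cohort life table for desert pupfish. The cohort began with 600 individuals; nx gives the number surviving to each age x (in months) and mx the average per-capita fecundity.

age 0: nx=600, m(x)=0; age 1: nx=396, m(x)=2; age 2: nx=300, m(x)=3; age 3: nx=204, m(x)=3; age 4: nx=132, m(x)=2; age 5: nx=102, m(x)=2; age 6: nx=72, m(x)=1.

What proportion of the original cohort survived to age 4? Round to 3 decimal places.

l_4 = n_4/n_0 = 132/600 = 0.22 → 0.220

0.220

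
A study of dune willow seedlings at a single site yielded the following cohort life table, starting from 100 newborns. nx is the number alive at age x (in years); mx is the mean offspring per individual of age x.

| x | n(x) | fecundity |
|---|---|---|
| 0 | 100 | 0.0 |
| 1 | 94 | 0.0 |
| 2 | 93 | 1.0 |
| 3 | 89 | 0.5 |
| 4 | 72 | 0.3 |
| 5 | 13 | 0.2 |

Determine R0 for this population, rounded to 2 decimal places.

lx = nx/n0 = nx/100: 1, 0.94, 0.93, 0.89, 0.72, 0.13
lx·mx by age: 0, 0, 0.93, 0.445, 0.216, 0.026
R0 = Σ lx·mx = 1.617 → 1.62

1.62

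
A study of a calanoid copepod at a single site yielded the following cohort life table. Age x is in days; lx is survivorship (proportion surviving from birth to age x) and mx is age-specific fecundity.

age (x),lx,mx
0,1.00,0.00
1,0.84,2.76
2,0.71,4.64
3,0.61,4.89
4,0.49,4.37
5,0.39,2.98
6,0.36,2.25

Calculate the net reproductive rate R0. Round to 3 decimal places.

12.709

lx·mx by age: 0, 2.3184, 3.2944, 2.9829, 2.1413, 1.1622, 0.81
R0 = Σ lx·mx = 12.7092 → 12.709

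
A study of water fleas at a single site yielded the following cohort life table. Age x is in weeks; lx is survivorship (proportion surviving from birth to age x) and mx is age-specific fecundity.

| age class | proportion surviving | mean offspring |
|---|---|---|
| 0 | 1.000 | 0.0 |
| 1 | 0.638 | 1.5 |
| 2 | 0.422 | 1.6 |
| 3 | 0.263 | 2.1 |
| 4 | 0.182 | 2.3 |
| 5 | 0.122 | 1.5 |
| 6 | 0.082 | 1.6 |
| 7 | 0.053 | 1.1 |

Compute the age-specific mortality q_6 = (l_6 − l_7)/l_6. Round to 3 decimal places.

q_6 = (l_6 − l_7) / l_6 = (0.082 − 0.053) / 0.082
     = 0.029 / 0.082 = 0.353659… → 0.354

0.354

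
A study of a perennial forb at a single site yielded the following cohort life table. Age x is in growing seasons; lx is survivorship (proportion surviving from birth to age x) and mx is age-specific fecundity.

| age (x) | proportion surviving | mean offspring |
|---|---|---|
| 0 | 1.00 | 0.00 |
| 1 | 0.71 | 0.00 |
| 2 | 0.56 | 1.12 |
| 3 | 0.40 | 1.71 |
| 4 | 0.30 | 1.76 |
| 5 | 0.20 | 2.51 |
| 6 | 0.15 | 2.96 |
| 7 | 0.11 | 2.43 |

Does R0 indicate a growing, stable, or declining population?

growing

R0 = Σ lx·mx = 0 + 0 + 0.6272 + 0.684 + 0.528 + 0.502 + 0.444 + 0.2673 = 3.0525
R0 > 1, so the population is growing.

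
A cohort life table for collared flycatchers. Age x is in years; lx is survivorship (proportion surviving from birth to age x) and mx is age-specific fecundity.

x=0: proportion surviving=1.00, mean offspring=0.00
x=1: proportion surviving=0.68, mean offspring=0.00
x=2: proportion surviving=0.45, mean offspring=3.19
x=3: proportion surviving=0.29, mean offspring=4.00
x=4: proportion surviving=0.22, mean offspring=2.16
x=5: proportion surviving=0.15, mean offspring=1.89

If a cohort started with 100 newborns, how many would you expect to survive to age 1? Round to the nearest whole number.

68

Expected survivors = N0 · l_1 = 100 × 0.68 = 68 → 68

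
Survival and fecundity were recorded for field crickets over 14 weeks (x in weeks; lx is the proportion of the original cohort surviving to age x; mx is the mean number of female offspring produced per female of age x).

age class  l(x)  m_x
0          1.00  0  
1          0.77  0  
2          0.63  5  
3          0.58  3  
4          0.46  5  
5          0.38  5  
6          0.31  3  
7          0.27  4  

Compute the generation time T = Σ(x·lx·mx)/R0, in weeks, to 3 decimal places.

lx·mx: 0, 0, 3.15, 1.74, 2.3, 1.9, 0.93, 1.08 → R0 = 11.1
x·lx·mx: 0, 0, 6.3, 5.22, 9.2, 9.5, 5.58, 7.56 → Σ = 43.36
T = 43.36 / 11.1 = 3.906306… → 3.906

3.906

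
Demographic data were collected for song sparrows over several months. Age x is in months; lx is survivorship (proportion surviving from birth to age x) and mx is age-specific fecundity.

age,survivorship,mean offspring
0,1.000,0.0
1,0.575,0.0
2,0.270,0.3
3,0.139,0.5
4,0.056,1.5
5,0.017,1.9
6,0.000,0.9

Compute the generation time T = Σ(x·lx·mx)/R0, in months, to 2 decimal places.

lx·mx: 0, 0, 0.081, 0.0695, 0.084, 0.0323, 0 → R0 = 0.2668
x·lx·mx: 0, 0, 0.162, 0.2085, 0.336, 0.1615, 0 → Σ = 0.868
T = 0.868 / 0.2668 = 3.253373… → 3.25

3.25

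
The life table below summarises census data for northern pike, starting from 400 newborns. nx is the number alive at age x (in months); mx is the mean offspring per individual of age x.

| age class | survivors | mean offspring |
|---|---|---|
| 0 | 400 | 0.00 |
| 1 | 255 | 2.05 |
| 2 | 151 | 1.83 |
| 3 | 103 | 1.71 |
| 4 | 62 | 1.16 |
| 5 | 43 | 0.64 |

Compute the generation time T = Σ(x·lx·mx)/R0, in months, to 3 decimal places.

lx = nx/n0 = nx/400: 1, 0.6375, 0.3775, 0.2575, 0.155, 0.1075
lx·mx: 0, 1.306875, 0.690825, 0.440325, 0.1798, 0.0688 → R0 = 2.686625
x·lx·mx: 0, 1.306875, 1.38165, 1.320975, 0.7192, 0.344 → Σ = 5.0727
T = 5.0727 / 2.686625 = 1.888131… → 1.888

1.888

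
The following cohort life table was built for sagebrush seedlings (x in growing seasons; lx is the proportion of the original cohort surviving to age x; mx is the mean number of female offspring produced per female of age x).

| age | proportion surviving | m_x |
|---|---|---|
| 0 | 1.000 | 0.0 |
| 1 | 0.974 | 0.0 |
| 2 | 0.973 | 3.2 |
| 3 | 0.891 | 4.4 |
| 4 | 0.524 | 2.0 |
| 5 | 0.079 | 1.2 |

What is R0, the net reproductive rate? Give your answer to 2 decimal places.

8.18

lx·mx by age: 0, 0, 3.1136, 3.9204, 1.048, 0.0948
R0 = Σ lx·mx = 8.1768 → 8.18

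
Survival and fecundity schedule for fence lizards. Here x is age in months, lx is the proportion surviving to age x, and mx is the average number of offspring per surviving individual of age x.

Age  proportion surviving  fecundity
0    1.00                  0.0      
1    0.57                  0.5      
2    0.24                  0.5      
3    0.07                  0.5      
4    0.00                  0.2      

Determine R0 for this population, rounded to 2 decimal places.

lx·mx by age: 0, 0.285, 0.12, 0.035, 0
R0 = Σ lx·mx = 0.44 → 0.44

0.44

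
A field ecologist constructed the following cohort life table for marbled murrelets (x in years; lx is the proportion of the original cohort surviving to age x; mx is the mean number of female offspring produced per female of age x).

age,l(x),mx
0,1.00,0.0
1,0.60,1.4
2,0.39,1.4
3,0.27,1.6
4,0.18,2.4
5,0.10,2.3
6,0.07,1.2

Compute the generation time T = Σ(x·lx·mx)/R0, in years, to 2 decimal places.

lx·mx: 0, 0.84, 0.546, 0.432, 0.432, 0.23, 0.084 → R0 = 2.564
x·lx·mx: 0, 0.84, 1.092, 1.296, 1.728, 1.15, 0.504 → Σ = 6.61
T = 6.61 / 2.564 = 2.578003… → 2.58

2.58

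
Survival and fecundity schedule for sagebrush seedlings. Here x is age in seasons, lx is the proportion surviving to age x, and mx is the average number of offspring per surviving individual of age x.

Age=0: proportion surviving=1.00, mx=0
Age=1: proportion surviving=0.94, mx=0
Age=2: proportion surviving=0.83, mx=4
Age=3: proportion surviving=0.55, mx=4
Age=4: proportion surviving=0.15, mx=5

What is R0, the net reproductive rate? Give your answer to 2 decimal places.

lx·mx by age: 0, 0, 3.32, 2.2, 0.75
R0 = Σ lx·mx = 6.27 → 6.27

6.27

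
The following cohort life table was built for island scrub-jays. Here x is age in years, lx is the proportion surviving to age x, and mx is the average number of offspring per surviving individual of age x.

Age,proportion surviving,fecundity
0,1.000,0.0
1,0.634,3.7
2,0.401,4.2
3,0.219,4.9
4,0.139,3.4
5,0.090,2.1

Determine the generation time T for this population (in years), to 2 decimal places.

2.04

lx·mx: 0, 2.3458, 1.6842, 1.0731, 0.4726, 0.189 → R0 = 5.7647
x·lx·mx: 0, 2.3458, 3.3684, 3.2193, 1.8904, 0.945 → Σ = 11.7689
T = 11.7689 / 5.7647 = 2.041546… → 2.04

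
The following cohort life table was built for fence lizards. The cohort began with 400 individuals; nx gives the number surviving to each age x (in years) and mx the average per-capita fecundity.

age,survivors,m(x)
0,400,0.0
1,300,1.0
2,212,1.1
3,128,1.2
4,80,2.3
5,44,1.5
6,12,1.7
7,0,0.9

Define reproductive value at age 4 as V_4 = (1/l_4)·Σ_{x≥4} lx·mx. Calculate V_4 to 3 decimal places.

lx = nx/n0 = nx/400: 1, 0.75, 0.53, 0.32, 0.2, 0.11, 0.03, 0
lx·mx for x ≥ 4: 0.46, 0.165, 0.051, 0 → sum = 0.676
V_4 = 0.676 / l_4 = 0.676 / 0.2 = 3.38 → 3.380

3.380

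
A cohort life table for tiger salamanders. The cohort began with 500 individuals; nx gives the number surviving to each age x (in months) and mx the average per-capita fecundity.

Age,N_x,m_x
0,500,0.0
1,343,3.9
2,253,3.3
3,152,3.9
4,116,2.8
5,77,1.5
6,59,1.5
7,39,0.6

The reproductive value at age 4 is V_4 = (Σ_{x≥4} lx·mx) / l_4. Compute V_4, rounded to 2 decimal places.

lx = nx/n0 = nx/500: 1, 0.686, 0.506, 0.304, 0.232, 0.154, 0.118, 0.078
lx·mx for x ≥ 4: 0.6496, 0.231, 0.177, 0.0468 → sum = 1.1044
V_4 = 1.1044 / l_4 = 1.1044 / 0.232 = 4.760345… → 4.76

4.76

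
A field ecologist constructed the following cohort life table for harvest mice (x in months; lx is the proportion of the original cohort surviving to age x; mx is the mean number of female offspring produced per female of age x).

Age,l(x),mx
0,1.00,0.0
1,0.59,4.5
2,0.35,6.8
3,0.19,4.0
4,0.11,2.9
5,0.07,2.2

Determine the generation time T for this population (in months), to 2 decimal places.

1.87

lx·mx: 0, 2.655, 2.38, 0.76, 0.319, 0.154 → R0 = 6.268
x·lx·mx: 0, 2.655, 4.76, 2.28, 1.276, 0.77 → Σ = 11.741
T = 11.741 / 6.268 = 1.873165… → 1.87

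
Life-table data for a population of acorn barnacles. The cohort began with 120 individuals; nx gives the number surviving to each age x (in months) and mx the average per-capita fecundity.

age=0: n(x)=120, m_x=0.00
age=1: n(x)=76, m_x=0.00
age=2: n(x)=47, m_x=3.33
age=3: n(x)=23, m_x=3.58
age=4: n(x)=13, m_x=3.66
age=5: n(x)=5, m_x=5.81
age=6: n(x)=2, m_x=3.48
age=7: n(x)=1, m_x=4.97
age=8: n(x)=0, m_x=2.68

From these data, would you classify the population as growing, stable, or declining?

growing

lx = nx/n0 = nx/120: 1, 0.63333…, 0.39167…, 0.19167…, 0.10833…, 0.04167…, 0.01667…, 0.00833…, 0
R0 = Σ lx·mx = 0 + 0 + 1.30425… + 0.686167… + 0.3965… + 0.242083… + 0.058… + 0.041417… + 0 = 2.728417…
R0 > 1, so the population is growing.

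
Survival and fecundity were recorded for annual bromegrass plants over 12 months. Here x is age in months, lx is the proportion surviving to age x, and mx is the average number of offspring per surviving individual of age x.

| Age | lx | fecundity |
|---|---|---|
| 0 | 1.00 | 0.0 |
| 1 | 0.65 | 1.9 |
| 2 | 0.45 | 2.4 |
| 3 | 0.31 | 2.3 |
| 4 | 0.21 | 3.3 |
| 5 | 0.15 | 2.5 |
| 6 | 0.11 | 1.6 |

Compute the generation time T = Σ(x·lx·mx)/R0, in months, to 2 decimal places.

2.63

lx·mx: 0, 1.235, 1.08, 0.713, 0.693, 0.375, 0.176 → R0 = 4.272
x·lx·mx: 0, 1.235, 2.16, 2.139, 2.772, 1.875, 1.056 → Σ = 11.237
T = 11.237 / 4.272 = 2.630384… → 2.63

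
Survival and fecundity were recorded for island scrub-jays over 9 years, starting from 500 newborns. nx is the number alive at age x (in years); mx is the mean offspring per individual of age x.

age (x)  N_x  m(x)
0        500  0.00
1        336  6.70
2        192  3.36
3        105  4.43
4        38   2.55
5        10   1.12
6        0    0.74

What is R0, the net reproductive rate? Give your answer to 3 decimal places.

6.939

lx = nx/n0 = nx/500: 1, 0.672, 0.384, 0.21, 0.076, 0.02, 0
lx·mx by age: 0, 4.5024, 1.29024, 0.9303, 0.1938, 0.0224, 0
R0 = Σ lx·mx = 6.93914 → 6.939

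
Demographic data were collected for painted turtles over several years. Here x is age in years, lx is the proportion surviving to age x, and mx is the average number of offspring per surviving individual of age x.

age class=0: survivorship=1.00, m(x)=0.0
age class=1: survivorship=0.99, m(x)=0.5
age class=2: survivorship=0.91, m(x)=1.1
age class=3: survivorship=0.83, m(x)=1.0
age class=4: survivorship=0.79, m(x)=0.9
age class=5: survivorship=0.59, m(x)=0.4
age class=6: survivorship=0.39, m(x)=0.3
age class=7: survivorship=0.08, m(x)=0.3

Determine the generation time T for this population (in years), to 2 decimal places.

2.89

lx·mx: 0, 0.495, 1.001, 0.83, 0.711, 0.236, 0.117, 0.024 → R0 = 3.414
x·lx·mx: 0, 0.495, 2.002, 2.49, 2.844, 1.18, 0.702, 0.168 → Σ = 9.881
T = 9.881 / 3.414 = 2.894259… → 2.89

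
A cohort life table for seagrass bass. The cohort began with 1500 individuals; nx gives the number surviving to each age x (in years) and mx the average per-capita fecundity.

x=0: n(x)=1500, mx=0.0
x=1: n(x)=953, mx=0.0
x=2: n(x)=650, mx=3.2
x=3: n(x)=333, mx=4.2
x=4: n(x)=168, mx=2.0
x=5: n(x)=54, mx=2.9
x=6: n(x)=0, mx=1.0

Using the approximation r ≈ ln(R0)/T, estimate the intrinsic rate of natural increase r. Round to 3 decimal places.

0.369

lx = nx/n0 = nx/1500: 1, 0.63533…, 0.43333…, 0.222, 0.112, 0.036, 0
R0 = Σ lx·mx = 0 + 0 + 1.38667… + 0.9324 + 0.224 + 0.1044 + 0 = 2.647467…
Σ x·lx·mx = 6.988533…; T = 6.988533…/2.647467… = 2.63971…
r ≈ ln(R0)/T = ln(2.647467…)/2.63971… = 0.36883… → 0.369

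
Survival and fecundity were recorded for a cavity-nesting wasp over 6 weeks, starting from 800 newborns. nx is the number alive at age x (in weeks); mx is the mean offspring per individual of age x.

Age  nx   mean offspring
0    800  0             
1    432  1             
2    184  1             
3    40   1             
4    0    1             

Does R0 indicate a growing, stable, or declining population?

lx = nx/n0 = nx/800: 1, 0.54, 0.23, 0.05, 0
R0 = Σ lx·mx = 0 + 0.54 + 0.23 + 0.05 + 0 = 0.82
R0 < 1, so the population is declining.

declining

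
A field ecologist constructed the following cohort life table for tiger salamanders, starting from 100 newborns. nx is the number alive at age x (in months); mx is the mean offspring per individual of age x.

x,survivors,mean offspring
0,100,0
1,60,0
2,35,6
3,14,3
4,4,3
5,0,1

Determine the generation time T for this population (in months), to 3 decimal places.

lx = nx/n0 = nx/100: 1, 0.6, 0.35, 0.14, 0.04, 0
lx·mx: 0, 0, 2.1, 0.42, 0.12, 0 → R0 = 2.64
x·lx·mx: 0, 0, 4.2, 1.26, 0.48, 0 → Σ = 5.94
T = 5.94 / 2.64 = 2.25 → 2.250

2.250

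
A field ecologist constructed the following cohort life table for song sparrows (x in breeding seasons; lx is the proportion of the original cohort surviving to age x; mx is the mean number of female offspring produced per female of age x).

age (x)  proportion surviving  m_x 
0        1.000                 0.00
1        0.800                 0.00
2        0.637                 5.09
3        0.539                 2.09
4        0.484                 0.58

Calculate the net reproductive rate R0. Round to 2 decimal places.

4.65

lx·mx by age: 0, 0, 3.24233, 1.12651, 0.28072
R0 = Σ lx·mx = 4.64956 → 4.65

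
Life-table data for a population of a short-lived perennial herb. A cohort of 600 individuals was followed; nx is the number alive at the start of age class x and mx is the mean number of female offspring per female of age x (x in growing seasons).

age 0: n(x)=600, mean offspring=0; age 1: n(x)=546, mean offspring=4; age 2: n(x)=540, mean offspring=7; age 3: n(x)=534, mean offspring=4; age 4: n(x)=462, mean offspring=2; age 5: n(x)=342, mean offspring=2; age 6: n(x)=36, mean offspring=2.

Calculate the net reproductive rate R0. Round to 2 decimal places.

lx = nx/n0 = nx/600: 1, 0.91, 0.9, 0.89, 0.77, 0.57, 0.06
lx·mx by age: 0, 3.64, 6.3, 3.56, 1.54, 1.14, 0.12
R0 = Σ lx·mx = 16.3 → 16.30

16.30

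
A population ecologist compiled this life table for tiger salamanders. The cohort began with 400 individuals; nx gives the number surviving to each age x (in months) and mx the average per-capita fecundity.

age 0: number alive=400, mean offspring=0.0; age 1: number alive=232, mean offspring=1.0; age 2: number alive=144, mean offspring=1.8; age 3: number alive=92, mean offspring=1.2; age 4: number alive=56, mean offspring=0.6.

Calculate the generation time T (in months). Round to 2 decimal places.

lx = nx/n0 = nx/400: 1, 0.58, 0.36, 0.23, 0.14
lx·mx: 0, 0.58, 0.648, 0.276, 0.084 → R0 = 1.588
x·lx·mx: 0, 0.58, 1.296, 0.828, 0.336 → Σ = 3.04
T = 3.04 / 1.588 = 1.914358… → 1.91

1.91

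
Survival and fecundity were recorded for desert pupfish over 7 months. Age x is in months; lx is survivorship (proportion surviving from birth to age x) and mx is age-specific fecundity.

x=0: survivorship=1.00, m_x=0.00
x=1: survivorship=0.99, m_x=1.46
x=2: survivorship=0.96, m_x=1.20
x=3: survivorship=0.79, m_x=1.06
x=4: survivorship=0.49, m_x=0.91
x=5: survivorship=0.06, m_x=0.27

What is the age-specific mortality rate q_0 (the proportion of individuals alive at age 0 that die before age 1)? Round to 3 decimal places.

0.010

q_0 = (l_0 − l_1) / l_0 = (1 − 0.99) / 1
     = 0.01 / 1 = 0.01 → 0.010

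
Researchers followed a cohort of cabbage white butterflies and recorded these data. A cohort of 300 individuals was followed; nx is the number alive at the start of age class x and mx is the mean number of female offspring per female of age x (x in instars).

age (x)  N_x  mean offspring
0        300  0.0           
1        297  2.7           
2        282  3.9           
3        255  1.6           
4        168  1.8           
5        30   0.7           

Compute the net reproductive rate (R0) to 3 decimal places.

lx = nx/n0 = nx/300: 1, 0.99, 0.94, 0.85, 0.56, 0.1
lx·mx by age: 0, 2.673, 3.666, 1.36, 1.008, 0.07
R0 = Σ lx·mx = 8.777 → 8.777

8.777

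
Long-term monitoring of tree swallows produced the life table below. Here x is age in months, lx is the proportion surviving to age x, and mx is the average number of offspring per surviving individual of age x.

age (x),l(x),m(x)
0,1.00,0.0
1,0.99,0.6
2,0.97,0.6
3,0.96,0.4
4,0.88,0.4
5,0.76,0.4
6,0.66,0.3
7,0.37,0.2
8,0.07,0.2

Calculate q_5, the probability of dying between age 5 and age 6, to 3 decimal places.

0.132

q_5 = (l_5 − l_6) / l_5 = (0.76 − 0.66) / 0.76
     = 0.1 / 0.76 = 0.131579… → 0.132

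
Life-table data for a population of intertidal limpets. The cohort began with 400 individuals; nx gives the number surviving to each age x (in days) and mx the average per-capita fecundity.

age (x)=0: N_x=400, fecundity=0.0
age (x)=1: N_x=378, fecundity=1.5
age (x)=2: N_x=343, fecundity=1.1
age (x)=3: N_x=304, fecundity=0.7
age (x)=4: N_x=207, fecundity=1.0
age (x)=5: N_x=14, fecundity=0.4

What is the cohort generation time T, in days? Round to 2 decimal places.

2.06

lx = nx/n0 = nx/400: 1, 0.945, 0.8575, 0.76, 0.5175, 0.035
lx·mx: 0, 1.4175, 0.94325, 0.532, 0.5175, 0.014 → R0 = 3.42425
x·lx·mx: 0, 1.4175, 1.8865, 1.596, 2.07, 0.07 → Σ = 7.04
T = 7.04 / 3.42425 = 2.055925… → 2.06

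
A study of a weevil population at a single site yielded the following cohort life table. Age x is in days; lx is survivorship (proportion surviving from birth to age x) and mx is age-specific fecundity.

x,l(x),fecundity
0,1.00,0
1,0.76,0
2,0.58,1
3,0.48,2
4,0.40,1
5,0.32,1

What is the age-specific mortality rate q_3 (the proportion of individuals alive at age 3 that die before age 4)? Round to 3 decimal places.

q_3 = (l_3 − l_4) / l_3 = (0.48 − 0.4) / 0.48
     = 0.08 / 0.48 = 0.166667… → 0.167

0.167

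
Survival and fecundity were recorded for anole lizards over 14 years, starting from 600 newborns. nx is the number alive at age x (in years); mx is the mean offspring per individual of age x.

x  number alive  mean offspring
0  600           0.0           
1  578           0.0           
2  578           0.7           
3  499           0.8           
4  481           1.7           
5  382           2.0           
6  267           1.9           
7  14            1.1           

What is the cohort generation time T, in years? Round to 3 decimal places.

lx = nx/n0 = nx/600: 1, 0.96333…, 0.96333…, 0.83167…, 0.80167…, 0.63667…, 0.445, 0.02333…
lx·mx: 0, 0, 0.674333…, 0.665333…, 1.362833…, 1.273333…, 0.8455, 0.025667… → R0 = 4.847…
x·lx·mx: 0, 0, 1.348667…, 1.996…, 5.451333…, 6.366667…, 5.073, 0.179667… → Σ = 20.415333…
T = 20.415333… / 4.847… = 4.211952… → 4.212

4.212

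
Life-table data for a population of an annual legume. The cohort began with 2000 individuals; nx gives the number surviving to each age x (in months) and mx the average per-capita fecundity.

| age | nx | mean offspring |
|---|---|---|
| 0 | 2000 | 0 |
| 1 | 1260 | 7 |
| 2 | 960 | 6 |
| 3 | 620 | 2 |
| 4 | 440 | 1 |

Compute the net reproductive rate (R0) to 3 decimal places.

8.130

lx = nx/n0 = nx/2000: 1, 0.63, 0.48, 0.31, 0.22
lx·mx by age: 0, 4.41, 2.88, 0.62, 0.22
R0 = Σ lx·mx = 8.13 → 8.130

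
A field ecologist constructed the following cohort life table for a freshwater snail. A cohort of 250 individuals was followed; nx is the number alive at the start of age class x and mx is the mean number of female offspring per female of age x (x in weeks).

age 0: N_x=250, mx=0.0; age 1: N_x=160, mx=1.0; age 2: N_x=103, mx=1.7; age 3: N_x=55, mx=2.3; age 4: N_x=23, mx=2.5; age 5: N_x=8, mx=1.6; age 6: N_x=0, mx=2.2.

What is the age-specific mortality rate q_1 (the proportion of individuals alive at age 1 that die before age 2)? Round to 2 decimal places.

0.36

lx = nx/n0 = nx/250: 1, 0.64, 0.412, 0.22, 0.092, 0.032, 0
q_1 = (l_1 − l_2) / l_1 = (0.64 − 0.412) / 0.64
     = 0.228 / 0.64 = 0.35625 → 0.36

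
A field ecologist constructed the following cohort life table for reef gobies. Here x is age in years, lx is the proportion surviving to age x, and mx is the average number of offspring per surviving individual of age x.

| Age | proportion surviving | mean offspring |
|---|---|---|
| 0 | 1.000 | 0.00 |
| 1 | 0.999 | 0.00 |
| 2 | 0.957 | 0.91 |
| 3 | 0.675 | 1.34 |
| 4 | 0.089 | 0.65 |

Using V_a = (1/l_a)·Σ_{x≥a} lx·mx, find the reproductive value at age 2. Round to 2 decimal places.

lx·mx for x ≥ 2: 0.87087, 0.9045, 0.05785 → sum = 1.83322
V_2 = 1.83322 / l_2 = 1.83322 / 0.957 = 1.91559… → 1.92

1.92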